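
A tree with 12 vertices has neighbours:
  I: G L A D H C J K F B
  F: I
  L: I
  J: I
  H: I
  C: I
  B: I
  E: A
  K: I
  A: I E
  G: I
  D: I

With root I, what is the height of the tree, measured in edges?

E sits deepest: I–A–E — 2 edges from the root.

2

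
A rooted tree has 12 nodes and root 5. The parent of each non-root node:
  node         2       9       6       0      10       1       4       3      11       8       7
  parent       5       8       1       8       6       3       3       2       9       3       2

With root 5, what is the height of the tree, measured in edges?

11 sits deepest: 5 → 2 → 3 → 8 → 9 → 11 — 5 edges from the root.

5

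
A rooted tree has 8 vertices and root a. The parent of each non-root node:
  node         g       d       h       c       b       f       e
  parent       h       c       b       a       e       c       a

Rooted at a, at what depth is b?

2

Path from a to b: a–e–b, which has 2 edges.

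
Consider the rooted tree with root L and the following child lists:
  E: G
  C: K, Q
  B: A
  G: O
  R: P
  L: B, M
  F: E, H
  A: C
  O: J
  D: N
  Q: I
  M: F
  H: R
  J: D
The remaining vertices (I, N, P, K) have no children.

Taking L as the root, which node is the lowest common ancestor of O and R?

Path O→root: O G E F M L; path R→root: R H F M L.
First common node: F.

F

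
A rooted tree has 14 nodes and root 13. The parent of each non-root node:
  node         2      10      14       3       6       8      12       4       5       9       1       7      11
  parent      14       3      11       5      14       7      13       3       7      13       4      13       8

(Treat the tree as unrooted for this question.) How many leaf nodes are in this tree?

Exactly 6 nodes have a single neighbour: 1, 2, 6, 9, 10, 12.

6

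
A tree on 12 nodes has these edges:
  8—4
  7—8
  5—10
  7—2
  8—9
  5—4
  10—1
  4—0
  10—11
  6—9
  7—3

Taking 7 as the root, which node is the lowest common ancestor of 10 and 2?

Path 10→root: 10 5 4 8 7; path 2→root: 2 7.
First common node: 7.

7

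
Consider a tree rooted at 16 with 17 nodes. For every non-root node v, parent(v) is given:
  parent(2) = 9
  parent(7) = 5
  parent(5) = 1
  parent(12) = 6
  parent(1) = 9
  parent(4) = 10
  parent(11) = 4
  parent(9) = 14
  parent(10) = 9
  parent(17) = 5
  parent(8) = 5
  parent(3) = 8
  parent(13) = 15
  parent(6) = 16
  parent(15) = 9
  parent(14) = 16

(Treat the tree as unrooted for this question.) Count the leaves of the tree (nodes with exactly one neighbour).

7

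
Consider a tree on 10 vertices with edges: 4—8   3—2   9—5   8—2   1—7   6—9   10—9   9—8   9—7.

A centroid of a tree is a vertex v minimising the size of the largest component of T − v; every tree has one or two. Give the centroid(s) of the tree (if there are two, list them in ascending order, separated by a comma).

9

If 9 is removed the pieces have sizes 4, 2, 1, 1, 1, all ≤ ⌊10/2⌋ = 5.
No neighbour of 9 does as well, so 9 is the unique centroid.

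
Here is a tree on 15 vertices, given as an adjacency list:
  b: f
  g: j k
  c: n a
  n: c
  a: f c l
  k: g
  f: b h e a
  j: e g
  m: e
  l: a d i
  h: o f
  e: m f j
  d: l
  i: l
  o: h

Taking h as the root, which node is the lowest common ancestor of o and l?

o's ancestor chain is o, h and l's is l, a, f, h; they first meet at h.

h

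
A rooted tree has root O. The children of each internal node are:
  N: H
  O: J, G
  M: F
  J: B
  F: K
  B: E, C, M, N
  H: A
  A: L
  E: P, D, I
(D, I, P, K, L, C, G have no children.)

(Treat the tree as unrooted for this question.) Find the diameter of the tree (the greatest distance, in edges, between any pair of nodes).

7

Starting from L, a farthest node is K at distance 7.
One longest path: L - A - H - N - B - M - F - K.
So the diameter is 7.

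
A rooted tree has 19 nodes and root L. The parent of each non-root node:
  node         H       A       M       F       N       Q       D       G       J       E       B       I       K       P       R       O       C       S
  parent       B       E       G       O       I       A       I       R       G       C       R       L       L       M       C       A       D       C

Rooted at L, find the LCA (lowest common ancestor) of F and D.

F's ancestor chain is F, O, A, E, C, D, I, L and D's is D, I, L; they first meet at D.

D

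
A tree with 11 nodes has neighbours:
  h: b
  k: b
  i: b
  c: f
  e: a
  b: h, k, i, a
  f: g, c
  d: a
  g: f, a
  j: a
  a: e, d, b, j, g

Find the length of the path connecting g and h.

3

g–a–b–h: 3 edges.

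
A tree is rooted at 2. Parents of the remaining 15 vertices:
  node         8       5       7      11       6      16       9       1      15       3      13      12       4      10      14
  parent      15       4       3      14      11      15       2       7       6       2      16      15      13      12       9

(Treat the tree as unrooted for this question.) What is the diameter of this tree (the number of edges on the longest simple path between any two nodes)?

12

Starting from 5, a farthest node is 1 at distance 12.
One longest path: 5 - 4 - 13 - 16 - 15 - 6 - 11 - 14 - 9 - 2 - 3 - 7 - 1.
So the diameter is 12.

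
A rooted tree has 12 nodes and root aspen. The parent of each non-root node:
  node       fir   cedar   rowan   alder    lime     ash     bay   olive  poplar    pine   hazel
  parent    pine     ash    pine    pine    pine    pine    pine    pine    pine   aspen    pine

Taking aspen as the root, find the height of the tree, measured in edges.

3

The longest root-to-leaf path is aspen–pine–ash–cedar (3 edges).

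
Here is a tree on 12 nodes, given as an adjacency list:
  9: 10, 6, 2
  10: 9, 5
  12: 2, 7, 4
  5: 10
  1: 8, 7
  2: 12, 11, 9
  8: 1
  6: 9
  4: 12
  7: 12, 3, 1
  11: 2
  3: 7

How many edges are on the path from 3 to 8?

3

The path is 3 - 7 - 1 - 8, which has 3 edges.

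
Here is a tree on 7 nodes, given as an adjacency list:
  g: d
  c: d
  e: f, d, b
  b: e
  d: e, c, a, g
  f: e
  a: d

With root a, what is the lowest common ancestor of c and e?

d

c's ancestor chain is c, d, a and e's is e, d, a; they first meet at d.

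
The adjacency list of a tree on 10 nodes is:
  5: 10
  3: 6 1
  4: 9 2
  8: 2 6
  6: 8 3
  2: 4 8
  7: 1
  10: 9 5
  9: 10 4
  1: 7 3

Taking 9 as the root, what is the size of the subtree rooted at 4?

7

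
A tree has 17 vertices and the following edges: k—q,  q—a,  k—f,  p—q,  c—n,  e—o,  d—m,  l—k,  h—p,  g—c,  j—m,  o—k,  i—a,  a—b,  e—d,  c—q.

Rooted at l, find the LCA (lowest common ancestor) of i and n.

q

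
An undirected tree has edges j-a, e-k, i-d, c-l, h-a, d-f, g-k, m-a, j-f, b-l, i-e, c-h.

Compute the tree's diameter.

11

BFS from b reaches g last, at distance 11; BFS from g confirms no node is farther.
Path: b-l-c-h-a-j-f-d-i-e-k-g.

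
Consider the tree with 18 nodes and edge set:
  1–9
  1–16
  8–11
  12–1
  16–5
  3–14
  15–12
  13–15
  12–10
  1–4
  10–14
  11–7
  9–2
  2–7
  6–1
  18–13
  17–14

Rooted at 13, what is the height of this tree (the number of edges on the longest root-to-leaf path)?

8

The longest root-to-leaf path is 13 – 15 – 12 – 1 – 9 – 2 – 7 – 11 – 8 (8 edges).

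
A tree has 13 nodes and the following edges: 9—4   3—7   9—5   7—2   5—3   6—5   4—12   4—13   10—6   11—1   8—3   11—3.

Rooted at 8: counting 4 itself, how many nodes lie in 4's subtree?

3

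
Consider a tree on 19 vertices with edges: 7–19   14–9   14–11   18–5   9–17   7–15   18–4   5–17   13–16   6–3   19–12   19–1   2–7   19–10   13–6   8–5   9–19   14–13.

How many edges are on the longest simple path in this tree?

8

BFS from 4 reaches 3 last, at distance 8; BFS from 3 confirms no node is farther.
Path: 4–18–5–17–9–14–13–6–3.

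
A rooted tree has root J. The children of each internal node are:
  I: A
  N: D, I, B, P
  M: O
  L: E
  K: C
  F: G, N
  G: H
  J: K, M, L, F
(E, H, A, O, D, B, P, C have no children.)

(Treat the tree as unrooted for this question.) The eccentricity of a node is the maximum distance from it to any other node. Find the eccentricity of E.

6

A farthest node from E is A.
The path E–L–J–F–N–I–A has 6 edges.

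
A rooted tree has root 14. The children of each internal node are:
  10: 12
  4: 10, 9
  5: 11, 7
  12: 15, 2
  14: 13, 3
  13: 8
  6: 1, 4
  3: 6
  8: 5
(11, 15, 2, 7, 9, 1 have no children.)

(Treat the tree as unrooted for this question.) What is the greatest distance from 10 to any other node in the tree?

8

The node farthest from 10 is 11 (7 also at distance 8), via 10 – 4 – 6 – 3 – 14 – 13 – 8 – 5 – 11 — 8 edges.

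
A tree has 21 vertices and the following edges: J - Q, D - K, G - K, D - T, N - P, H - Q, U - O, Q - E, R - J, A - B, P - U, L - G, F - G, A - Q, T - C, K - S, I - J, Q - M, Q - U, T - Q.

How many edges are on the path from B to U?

3

The path is B – A – Q – U, which has 3 edges.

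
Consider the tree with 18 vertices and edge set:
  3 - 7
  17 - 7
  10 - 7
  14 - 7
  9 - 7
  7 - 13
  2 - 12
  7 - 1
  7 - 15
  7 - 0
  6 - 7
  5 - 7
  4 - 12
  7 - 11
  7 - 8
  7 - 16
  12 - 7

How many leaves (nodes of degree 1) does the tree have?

The leaves are 0, 1, 2, 3, 4, 5, 6, 8, 9, 10, 11, 13, 14, 15, 16, 17.
That is 16 leaves.

16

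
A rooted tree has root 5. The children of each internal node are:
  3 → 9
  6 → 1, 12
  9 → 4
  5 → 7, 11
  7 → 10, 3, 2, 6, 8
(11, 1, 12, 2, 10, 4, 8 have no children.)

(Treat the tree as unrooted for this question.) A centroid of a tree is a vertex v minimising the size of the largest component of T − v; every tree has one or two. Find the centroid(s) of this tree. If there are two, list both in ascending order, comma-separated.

Removing 7 splits the tree into components of sizes 3, 3, 2, 1, 1, 1; the largest is 3 ≤ ⌊12/2⌋ = 6.
No neighbour of 7 does as well, so 7 is the unique centroid.

7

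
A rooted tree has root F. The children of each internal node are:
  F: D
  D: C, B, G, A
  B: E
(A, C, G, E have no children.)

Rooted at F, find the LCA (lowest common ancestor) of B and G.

D

B's ancestor chain is B, D, F and G's is G, D, F; they first meet at D.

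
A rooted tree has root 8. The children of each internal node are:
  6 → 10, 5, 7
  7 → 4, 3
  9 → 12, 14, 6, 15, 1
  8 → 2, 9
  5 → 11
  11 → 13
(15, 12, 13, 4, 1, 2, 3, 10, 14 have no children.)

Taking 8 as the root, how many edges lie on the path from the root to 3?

4

8 → 9 → 6 → 7 → 3 — 4 edges.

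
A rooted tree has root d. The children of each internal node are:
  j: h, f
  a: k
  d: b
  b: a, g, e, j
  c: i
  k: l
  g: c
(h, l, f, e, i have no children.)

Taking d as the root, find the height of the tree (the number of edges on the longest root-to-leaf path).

4

The longest root-to-leaf path is d – b – g – c – i (4 edges).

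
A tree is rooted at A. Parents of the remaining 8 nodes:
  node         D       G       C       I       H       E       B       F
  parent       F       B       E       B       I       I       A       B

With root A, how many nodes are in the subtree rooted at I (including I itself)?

4

The subtree rooted at I contains: I, H, E, C — 4 nodes.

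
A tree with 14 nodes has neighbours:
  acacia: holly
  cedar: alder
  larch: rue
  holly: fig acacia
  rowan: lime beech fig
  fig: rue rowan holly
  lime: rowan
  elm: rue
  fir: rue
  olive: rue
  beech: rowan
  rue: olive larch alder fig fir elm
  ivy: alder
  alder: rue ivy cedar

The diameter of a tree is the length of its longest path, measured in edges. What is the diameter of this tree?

A longest path is acacia-holly-fig-rue-alder-cedar, with 5 edges.

5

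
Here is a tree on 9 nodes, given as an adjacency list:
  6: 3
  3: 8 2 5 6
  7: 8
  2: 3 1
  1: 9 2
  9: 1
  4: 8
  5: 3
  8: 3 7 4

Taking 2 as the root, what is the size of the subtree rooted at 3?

6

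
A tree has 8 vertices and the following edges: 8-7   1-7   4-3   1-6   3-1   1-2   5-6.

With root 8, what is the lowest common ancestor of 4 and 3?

3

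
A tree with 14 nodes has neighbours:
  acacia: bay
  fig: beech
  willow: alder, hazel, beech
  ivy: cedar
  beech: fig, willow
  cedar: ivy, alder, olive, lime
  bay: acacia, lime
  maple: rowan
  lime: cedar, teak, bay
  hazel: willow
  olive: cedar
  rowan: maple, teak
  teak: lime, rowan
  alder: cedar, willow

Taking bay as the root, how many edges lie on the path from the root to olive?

Path from bay to olive: bay – lime – cedar – olive, which has 3 edges.

3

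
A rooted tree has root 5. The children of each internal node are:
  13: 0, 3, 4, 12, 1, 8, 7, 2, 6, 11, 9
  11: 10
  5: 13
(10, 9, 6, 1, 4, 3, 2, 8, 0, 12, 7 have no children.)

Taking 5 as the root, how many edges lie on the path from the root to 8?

5–13–8 — 2 edges.

2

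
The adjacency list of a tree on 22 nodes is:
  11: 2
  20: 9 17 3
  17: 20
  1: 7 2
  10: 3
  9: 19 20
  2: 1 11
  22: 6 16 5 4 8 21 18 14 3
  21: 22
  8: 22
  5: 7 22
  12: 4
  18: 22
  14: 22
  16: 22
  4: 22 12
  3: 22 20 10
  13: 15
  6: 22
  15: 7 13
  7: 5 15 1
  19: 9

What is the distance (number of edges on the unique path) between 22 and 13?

Walking from 22: 22 – 5 – 7 – 15 – 13. Length 4.

4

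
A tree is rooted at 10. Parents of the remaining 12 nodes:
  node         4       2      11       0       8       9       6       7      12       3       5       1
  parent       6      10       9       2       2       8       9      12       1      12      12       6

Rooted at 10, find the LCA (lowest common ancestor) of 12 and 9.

9

Ancestors of 12 (toward the root): 12, 1, 6, 9, 8, 2, 10.
Ancestors of 9: 9, 8, 2, 10.
The deepest node appearing in both lists is 9.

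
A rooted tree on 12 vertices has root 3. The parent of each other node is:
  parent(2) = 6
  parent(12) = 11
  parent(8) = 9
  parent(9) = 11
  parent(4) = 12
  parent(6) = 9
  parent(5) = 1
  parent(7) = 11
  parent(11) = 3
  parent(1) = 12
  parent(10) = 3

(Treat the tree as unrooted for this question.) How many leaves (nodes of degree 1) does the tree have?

6

Degree-1 nodes: 2, 4, 5, 7, 8, 10 — 6 of them.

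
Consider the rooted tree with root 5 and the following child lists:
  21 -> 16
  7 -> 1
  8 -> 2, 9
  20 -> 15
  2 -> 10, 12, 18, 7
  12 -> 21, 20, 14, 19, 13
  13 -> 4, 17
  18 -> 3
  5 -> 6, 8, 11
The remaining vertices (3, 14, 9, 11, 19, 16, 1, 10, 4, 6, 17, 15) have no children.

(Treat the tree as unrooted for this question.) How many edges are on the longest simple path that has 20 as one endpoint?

5

The node farthest from 20 is 6 (11 also at distance 5), via 20 – 12 – 2 – 8 – 5 – 6 — 5 edges.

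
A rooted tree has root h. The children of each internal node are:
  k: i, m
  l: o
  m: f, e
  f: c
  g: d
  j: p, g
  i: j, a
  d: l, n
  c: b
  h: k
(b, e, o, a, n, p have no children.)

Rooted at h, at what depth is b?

5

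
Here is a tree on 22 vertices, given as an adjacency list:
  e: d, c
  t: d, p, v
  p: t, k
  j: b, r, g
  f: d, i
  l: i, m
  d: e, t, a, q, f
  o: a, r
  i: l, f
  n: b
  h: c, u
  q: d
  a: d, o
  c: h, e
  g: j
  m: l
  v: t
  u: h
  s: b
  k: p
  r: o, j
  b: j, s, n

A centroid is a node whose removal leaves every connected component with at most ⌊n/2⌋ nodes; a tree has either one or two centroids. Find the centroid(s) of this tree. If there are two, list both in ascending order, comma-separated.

If d is removed the pieces have sizes 8, 4, 4, 4, 1, all ≤ ⌊22/2⌋ = 11.
Every other node leaves some component of size > 11, so the centroid is unique.

d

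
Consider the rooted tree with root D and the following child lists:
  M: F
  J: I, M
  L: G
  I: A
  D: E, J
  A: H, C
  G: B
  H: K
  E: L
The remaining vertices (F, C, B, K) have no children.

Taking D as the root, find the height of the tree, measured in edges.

K sits deepest: D-J-I-A-H-K — 5 edges from the root.

5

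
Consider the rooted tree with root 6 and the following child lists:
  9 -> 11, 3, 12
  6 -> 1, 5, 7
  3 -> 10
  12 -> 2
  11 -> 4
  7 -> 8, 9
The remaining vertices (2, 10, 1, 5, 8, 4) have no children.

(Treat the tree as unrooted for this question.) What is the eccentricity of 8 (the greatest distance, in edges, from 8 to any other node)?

Distances from 8 peak at 4, attained at 4 (2, 10 also at distance 4).
8 – 7 – 9 – 11 – 4

4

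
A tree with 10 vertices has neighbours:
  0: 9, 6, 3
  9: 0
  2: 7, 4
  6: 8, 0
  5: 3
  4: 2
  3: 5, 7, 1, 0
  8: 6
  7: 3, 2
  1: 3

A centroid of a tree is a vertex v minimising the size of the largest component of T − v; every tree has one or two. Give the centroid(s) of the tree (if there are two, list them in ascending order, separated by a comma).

Removing 3 splits the tree into components of sizes 4, 3, 1, 1; the largest is 4 ≤ ⌊10/2⌋ = 5.
Every other node leaves some component of size > 5, so the centroid is unique.

3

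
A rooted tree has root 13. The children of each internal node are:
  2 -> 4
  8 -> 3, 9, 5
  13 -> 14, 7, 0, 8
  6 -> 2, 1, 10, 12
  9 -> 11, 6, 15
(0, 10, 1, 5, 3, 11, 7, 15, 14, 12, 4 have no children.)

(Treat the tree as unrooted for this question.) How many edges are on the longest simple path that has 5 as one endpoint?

5

The node farthest from 5 is 4, via 5–8–9–6–2–4 — 5 edges.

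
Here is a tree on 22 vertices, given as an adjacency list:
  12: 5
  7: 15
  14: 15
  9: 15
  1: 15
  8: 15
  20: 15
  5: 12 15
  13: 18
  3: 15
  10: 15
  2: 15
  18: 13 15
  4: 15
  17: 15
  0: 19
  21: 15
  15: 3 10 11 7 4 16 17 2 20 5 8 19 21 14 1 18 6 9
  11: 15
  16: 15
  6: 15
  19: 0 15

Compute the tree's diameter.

4

Starting from 0, a farthest node is 12 at distance 4.
One longest path: 0-19-15-5-12.
So the diameter is 4.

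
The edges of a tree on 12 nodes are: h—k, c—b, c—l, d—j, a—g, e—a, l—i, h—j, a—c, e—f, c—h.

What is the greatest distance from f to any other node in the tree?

6

Distances from f peak at 6, attained at d.
f – e – a – c – h – j – d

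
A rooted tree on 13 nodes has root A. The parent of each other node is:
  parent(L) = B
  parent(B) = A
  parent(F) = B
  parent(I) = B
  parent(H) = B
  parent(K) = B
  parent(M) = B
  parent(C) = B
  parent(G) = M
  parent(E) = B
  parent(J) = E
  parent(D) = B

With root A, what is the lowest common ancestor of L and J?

B

L's ancestor chain is L, B, A and J's is J, E, B, A; they first meet at B.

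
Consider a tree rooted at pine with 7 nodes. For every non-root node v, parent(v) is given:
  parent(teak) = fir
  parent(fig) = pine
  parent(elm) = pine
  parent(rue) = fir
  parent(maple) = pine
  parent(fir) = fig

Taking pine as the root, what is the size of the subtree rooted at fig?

4

The subtree rooted at fig contains: fig, fir, teak, rue — 4 nodes.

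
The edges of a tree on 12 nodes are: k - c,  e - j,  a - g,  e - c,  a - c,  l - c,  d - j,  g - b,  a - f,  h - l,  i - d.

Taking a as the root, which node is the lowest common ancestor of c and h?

c

Ancestors of c (toward the root): c, a.
Ancestors of h: h, l, c, a.
The deepest node appearing in both lists is c.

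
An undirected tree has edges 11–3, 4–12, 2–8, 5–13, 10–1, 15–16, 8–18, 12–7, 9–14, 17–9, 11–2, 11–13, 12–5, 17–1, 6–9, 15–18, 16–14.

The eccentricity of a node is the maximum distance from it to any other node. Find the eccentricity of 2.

The node farthest from 2 is 10, via 2–8–18–15–16–14–9–17–1–10 — 9 edges.

9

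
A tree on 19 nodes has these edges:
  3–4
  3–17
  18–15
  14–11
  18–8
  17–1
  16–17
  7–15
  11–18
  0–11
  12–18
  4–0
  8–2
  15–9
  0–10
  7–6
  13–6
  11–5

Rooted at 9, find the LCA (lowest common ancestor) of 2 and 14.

Ancestors of 2 (toward the root): 2, 8, 18, 15, 9.
Ancestors of 14: 14, 11, 18, 15, 9.
The deepest node appearing in both lists is 18.

18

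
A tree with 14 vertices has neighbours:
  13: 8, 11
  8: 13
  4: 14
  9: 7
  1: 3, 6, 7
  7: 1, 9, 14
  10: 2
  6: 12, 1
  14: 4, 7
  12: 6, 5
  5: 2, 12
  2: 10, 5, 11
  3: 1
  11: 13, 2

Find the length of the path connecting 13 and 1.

6

13–11–2–5–12–6–1: 6 edges.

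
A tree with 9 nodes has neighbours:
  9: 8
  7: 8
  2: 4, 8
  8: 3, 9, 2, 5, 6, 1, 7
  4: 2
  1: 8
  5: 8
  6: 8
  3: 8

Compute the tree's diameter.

BFS from 4 reaches 7 last, at distance 3; BFS from 7 confirms no node is farther.
Path: 4-2-8-7.

3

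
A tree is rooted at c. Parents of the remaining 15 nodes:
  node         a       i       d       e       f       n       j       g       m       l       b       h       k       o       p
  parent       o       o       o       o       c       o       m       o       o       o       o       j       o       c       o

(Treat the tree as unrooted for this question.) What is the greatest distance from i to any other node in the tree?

Distances from i peak at 4, attained at h.
i–o–m–j–h

4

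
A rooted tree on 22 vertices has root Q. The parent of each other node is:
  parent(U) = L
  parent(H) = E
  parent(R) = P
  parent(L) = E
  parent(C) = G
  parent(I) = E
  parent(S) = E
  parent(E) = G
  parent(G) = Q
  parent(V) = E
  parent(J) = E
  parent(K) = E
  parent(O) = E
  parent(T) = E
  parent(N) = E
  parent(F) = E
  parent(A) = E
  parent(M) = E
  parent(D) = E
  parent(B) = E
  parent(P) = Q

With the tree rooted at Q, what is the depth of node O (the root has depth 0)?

3

Path from Q to O: Q – G – E – O, which has 3 edges.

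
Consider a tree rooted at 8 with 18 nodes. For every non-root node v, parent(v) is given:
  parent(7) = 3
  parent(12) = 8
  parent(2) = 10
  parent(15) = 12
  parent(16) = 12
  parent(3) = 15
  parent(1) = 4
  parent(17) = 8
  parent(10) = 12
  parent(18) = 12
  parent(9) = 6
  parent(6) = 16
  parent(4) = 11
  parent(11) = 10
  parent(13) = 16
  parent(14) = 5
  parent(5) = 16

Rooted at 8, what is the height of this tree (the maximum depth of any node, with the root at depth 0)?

A deepest node is 1, reached by 8 – 12 – 10 – 11 – 4 – 1.
That path has 5 edges, so the height is 5.

5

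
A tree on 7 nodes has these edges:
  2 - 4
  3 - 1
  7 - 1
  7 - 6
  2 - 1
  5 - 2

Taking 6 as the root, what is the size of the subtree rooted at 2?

The subtree rooted at 2 contains: 2, 4, 5 — 3 nodes.

3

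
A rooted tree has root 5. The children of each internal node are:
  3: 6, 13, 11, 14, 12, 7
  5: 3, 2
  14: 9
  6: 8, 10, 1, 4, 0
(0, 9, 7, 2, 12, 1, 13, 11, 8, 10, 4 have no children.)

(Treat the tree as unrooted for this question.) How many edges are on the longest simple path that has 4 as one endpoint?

4

The node farthest from 4 is 9 (2 also at distance 4), via 4 – 6 – 3 – 14 – 9 — 4 edges.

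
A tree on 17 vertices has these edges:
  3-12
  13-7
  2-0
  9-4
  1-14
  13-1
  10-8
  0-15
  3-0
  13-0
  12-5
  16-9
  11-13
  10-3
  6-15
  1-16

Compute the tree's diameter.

A longest path is 4 - 9 - 16 - 1 - 13 - 0 - 3 - 10 - 8, with 8 edges.

8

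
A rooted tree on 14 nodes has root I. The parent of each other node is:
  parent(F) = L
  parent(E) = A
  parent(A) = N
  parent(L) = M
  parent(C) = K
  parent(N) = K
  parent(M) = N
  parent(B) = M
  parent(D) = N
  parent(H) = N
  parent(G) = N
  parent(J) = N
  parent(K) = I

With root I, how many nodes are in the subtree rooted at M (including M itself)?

4

Descendants of M (including itself): M, B, L, F. That's 4.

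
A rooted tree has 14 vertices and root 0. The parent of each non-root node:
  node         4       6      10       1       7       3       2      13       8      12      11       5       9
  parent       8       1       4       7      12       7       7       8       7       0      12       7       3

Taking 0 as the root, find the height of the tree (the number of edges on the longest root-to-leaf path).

5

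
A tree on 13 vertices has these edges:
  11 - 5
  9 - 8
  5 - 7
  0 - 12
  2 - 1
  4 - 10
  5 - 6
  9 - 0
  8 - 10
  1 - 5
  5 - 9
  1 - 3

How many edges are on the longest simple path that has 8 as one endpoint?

The node farthest from 8 is 2 (3 also at distance 4), via 8 – 9 – 5 – 1 – 2 — 4 edges.

4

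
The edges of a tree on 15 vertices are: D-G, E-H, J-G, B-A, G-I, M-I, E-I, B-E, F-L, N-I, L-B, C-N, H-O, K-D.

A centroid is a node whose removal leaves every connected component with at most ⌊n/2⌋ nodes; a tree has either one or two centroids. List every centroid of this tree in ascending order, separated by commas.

I

Removing I splits the tree into components of sizes 7, 4, 2, 1; the largest is 7 ≤ ⌊15/2⌋ = 7.
No neighbour of I does as well, so I is the unique centroid.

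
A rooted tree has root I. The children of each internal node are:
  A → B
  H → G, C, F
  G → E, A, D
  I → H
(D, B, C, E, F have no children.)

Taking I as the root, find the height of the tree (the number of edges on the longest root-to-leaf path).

4

A deepest node is B, reached by I–H–G–A–B.
That path has 4 edges, so the height is 4.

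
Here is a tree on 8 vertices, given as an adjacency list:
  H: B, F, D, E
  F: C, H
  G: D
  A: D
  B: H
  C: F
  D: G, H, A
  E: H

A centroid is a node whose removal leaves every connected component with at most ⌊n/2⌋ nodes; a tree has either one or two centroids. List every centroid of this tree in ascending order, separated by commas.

H

Delete H: the remaining components have sizes 3, 2, 1, 1. Max 3 ≤ 4, so H is a centroid.
Every other node leaves some component of size > 4, so the centroid is unique.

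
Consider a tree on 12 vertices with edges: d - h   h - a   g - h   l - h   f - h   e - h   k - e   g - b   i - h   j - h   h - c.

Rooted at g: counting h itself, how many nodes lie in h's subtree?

10

Descendants of h (including itself): h, j, a, e, c, d, i, f, l, k. That's 10.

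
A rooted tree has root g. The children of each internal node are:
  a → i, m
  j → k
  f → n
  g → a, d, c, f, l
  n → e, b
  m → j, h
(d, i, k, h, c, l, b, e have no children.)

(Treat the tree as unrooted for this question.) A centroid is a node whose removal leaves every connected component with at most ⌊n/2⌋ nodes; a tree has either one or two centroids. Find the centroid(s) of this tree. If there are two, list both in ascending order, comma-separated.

Removing g splits the tree into components of sizes 6, 4, 1, 1, 1; the largest is 6 ≤ ⌊14/2⌋ = 7.
No neighbour of g does as well, so g is the unique centroid.

g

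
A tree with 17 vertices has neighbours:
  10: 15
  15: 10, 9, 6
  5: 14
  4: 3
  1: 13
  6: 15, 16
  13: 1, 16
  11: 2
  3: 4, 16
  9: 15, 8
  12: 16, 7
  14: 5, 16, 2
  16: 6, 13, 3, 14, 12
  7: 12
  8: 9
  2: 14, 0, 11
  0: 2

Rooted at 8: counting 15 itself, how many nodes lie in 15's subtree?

15's subtree: {15, 6, 10, 16, 12, 14, 13, 3, 7, 2, 5, 1, 4, 11, 0}, size 15.

15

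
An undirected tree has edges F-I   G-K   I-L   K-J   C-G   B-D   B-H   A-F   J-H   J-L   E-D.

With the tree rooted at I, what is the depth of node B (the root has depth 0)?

4

Path from I to B: I – L – J – H – B, which has 4 edges.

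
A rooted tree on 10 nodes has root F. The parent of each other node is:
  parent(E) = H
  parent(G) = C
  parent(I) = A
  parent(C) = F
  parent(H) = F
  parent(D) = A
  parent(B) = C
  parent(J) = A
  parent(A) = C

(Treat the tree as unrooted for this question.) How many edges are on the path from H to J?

The path is H–F–C–A–J, which has 4 edges.

4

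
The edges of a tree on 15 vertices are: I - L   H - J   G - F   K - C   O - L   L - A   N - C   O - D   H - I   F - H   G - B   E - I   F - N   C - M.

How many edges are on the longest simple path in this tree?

A longest path is M – C – N – F – H – I – L – O – D, with 8 edges.

8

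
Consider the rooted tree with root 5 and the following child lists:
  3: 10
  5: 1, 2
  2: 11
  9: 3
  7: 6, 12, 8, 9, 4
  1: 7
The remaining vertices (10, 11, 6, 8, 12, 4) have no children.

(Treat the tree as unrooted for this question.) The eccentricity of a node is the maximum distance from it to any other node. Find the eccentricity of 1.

Distances from 1 peak at 4, attained at 10.
1-7-9-3-10

4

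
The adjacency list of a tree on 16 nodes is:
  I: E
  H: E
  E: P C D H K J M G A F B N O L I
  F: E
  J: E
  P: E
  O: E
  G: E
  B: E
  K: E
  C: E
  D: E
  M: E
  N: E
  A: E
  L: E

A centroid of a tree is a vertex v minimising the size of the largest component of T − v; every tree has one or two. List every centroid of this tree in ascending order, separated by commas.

E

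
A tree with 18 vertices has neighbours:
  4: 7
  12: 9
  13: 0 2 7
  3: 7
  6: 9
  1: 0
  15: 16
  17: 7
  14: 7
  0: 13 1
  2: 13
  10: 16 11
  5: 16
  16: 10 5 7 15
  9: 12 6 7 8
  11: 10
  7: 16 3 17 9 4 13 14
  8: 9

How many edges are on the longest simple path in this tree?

6

Starting from 1, a farthest node is 11 at distance 6.
One longest path: 1 - 0 - 13 - 7 - 16 - 10 - 11.
So the diameter is 6.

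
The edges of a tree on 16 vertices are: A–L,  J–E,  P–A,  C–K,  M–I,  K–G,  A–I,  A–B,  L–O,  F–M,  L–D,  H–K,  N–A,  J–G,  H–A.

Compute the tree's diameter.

8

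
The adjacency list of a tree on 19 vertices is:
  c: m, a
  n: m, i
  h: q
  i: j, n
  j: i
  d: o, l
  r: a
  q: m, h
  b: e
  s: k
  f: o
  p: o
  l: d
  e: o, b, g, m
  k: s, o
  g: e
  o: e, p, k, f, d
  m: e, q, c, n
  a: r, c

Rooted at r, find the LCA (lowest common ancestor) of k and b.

Path k→root: k o e m c a r; path b→root: b e m c a r.
First common node: e.

e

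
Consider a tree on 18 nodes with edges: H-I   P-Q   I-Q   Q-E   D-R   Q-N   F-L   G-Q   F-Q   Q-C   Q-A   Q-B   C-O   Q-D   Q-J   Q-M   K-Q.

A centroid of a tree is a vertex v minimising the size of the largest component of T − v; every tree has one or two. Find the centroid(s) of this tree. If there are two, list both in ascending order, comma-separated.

If Q is removed the pieces have sizes 2, 2, 2, 2, 1, 1, 1, 1, 1, 1, 1, 1, 1, all ≤ ⌊18/2⌋ = 9.
Every other node leaves some component of size > 9, so the centroid is unique.

Q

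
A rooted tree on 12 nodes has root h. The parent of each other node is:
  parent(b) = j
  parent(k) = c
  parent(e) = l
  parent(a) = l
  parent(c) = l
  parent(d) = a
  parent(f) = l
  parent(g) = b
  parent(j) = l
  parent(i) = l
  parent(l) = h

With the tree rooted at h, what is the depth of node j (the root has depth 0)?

2

h – l – j — 2 edges.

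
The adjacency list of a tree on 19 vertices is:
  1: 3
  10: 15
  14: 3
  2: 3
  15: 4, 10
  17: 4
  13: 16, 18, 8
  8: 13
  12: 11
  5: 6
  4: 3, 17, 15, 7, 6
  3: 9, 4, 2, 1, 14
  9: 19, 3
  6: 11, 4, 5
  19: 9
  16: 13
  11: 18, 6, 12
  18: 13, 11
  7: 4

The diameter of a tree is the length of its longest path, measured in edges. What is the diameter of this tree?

A longest path is 16–13–18–11–6–4–3–9–19, with 8 edges.

8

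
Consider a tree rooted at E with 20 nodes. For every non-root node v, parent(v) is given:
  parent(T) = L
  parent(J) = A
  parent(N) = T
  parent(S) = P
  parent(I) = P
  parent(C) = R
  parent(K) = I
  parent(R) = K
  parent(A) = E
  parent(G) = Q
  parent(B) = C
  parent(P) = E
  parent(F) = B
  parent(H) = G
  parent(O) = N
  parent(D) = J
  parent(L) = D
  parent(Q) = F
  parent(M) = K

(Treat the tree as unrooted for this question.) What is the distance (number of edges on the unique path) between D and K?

D – J – A – E – P – I – K: 6 edges.

6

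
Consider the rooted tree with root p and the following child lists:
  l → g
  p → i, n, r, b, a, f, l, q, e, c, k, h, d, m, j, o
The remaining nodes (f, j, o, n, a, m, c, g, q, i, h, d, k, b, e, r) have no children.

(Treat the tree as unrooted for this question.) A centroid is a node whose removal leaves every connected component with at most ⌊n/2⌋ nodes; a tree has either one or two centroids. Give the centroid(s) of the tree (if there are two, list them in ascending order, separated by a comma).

p

Removing p splits the tree into components of sizes 2, 1, 1, 1, 1, 1, 1, 1, 1, 1, 1, 1, 1, 1, 1, 1; the largest is 2 ≤ ⌊18/2⌋ = 9.
Every other node leaves some component of size > 9, so the centroid is unique.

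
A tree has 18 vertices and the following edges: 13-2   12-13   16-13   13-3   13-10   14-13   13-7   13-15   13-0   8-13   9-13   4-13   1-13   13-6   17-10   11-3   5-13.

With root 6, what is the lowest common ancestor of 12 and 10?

13

Ancestors of 12 (toward the root): 12, 13, 6.
Ancestors of 10: 10, 13, 6.
The deepest node appearing in both lists is 13.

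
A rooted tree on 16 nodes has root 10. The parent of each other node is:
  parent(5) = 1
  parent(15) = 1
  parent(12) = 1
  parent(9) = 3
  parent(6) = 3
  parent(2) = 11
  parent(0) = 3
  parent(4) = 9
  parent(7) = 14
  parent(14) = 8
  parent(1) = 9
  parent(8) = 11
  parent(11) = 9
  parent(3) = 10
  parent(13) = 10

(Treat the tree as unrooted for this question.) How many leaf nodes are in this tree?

9

Exactly 9 nodes have a single neighbour: 0, 2, 4, 5, 6, 7, 12, 13, 15.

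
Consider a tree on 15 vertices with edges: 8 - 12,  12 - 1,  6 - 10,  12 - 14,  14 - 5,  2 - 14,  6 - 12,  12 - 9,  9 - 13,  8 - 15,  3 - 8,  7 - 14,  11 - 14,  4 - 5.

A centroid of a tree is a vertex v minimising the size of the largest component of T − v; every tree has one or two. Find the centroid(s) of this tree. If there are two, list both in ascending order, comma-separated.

12

If 12 is removed the pieces have sizes 6, 3, 2, 2, 1, all ≤ ⌊15/2⌋ = 7.
Every other node leaves some component of size > 7, so the centroid is unique.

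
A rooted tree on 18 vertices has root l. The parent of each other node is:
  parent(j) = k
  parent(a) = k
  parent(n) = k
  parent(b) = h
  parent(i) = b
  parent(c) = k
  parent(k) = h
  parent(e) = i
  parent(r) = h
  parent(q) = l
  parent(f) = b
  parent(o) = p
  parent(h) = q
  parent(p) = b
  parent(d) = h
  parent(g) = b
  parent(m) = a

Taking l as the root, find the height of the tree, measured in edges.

5

A deepest node is m, reached by l → q → h → k → a → m.
That path has 5 edges, so the height is 5.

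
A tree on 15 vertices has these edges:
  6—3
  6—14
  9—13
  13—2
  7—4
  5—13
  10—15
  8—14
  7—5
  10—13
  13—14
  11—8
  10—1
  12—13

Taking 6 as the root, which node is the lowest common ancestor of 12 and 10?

13

12's ancestor chain is 12, 13, 14, 6 and 10's is 10, 13, 14, 6; they first meet at 13.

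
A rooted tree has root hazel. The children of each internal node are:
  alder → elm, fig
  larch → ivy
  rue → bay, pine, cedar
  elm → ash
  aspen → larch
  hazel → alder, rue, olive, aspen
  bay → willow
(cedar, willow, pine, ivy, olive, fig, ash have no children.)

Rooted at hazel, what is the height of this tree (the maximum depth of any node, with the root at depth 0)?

The longest root-to-leaf path is hazel-alder-elm-ash (3 edges).

3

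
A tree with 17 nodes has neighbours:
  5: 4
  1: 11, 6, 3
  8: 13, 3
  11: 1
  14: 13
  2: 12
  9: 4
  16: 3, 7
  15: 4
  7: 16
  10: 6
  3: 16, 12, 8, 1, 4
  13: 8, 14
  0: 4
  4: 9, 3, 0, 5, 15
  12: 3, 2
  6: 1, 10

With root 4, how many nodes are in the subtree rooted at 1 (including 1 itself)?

1's subtree: {1, 6, 11, 10}, size 4.

4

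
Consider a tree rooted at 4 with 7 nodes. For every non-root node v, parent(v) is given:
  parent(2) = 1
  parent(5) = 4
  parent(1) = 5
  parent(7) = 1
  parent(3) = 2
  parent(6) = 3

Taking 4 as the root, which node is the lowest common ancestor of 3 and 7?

Ancestors of 3 (toward the root): 3, 2, 1, 5, 4.
Ancestors of 7: 7, 1, 5, 4.
The deepest node appearing in both lists is 1.

1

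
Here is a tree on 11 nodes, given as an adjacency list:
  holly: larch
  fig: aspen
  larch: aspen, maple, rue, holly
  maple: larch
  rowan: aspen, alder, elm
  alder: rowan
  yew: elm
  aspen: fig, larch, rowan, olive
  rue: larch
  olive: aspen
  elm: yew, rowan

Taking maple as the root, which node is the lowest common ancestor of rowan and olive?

Ancestors of rowan (toward the root): rowan, aspen, larch, maple.
Ancestors of olive: olive, aspen, larch, maple.
The deepest node appearing in both lists is aspen.

aspen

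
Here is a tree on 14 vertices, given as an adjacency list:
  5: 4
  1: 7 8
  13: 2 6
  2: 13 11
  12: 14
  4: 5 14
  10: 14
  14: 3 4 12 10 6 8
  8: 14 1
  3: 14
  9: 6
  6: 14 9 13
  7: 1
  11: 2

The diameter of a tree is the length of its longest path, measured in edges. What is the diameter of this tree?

7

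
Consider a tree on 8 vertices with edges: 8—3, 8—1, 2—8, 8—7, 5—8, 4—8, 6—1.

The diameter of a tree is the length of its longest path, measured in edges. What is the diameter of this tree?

3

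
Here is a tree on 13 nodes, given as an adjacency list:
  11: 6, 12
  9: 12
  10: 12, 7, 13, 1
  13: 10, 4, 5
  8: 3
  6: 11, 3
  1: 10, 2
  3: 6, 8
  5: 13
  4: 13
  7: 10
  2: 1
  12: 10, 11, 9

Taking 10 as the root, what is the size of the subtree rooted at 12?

Descendants of 12 (including itself): 12, 11, 9, 6, 3, 8. That's 6.

6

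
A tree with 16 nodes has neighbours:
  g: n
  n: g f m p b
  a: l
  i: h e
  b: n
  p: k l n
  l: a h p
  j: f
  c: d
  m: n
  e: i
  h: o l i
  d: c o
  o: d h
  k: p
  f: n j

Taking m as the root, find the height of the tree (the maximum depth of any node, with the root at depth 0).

7

A deepest node is c, reached by m-n-p-l-h-o-d-c.
That path has 7 edges, so the height is 7.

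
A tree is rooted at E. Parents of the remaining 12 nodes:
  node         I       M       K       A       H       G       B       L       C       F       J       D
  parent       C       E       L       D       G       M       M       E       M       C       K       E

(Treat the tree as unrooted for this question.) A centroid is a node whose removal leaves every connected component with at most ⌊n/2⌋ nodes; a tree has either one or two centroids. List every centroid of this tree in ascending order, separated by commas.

M

Delete M: the remaining components have sizes 6, 3, 2, 1. Max 6 ≤ 6, so M is a centroid.
Every other node leaves some component of size > 6, so the centroid is unique.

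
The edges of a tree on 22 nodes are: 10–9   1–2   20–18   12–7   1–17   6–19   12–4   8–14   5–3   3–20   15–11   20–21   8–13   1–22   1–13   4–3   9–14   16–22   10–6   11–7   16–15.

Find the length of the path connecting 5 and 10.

14

Walking from 5: 5 - 3 - 4 - 12 - 7 - 11 - 15 - 16 - 22 - 1 - 13 - 8 - 14 - 9 - 10. Length 14.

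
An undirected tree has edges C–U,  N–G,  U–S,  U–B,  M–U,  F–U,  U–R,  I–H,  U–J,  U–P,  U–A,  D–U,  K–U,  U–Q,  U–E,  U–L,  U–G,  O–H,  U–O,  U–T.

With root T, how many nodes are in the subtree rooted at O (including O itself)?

3

The subtree rooted at O contains: O, H, I — 3 nodes.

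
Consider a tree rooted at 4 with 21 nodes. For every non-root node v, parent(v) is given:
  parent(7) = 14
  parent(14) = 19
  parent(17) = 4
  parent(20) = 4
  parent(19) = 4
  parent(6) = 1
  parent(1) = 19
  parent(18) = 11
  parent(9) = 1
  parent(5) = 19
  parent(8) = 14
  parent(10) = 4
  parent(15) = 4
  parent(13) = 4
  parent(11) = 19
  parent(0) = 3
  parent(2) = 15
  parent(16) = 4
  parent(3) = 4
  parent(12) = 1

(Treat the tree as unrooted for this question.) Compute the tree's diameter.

A longest path is 0–3–4–19–1–6, with 5 edges.

5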